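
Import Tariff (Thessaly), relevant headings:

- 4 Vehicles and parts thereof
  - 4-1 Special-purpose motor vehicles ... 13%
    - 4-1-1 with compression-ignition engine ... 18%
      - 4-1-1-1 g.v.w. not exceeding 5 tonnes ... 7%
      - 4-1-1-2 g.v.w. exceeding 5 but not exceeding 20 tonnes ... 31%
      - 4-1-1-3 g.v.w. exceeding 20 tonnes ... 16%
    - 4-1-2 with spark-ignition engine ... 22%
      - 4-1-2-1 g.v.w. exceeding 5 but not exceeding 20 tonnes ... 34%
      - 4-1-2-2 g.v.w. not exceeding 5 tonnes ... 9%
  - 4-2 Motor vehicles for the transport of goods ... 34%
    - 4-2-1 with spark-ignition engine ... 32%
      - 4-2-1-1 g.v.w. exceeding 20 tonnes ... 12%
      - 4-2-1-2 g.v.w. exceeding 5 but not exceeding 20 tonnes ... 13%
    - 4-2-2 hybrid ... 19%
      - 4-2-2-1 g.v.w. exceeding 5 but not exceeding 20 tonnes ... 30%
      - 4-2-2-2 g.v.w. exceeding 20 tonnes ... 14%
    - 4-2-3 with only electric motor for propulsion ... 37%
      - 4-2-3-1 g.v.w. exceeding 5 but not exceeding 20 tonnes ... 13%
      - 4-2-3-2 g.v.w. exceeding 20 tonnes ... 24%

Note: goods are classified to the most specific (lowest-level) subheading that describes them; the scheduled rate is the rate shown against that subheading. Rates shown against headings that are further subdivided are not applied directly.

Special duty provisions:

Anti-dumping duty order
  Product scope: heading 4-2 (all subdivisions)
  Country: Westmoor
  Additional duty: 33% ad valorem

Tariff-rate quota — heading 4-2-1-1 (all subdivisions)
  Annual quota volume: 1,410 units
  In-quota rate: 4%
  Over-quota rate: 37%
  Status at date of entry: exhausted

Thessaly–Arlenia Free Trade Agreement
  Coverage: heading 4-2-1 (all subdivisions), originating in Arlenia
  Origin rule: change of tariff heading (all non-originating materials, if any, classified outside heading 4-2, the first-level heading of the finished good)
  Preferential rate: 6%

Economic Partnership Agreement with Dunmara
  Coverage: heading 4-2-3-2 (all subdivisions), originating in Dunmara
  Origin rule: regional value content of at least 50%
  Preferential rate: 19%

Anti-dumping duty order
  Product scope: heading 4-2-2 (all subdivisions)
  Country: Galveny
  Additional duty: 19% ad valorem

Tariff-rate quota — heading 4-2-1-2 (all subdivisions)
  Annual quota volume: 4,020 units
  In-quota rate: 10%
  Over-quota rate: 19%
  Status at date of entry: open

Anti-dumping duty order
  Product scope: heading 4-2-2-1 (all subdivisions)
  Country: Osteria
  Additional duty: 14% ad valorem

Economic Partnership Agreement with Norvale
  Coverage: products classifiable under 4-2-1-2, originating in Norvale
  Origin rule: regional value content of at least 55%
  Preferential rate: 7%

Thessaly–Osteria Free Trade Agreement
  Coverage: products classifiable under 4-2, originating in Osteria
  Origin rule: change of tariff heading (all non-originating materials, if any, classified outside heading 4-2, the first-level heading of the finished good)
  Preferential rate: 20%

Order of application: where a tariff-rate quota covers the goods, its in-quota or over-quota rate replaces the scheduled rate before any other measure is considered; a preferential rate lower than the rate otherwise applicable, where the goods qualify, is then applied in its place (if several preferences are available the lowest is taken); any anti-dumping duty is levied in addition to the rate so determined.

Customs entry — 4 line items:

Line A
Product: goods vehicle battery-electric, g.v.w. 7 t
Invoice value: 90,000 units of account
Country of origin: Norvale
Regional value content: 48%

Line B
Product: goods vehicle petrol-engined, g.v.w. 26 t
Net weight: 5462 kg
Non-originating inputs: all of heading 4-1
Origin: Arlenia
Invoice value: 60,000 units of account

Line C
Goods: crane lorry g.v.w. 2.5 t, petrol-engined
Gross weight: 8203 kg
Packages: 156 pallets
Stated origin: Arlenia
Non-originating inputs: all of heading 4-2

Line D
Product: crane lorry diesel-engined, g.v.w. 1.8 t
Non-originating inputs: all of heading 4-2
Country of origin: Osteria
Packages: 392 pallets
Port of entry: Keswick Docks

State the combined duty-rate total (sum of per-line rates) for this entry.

Line A: goods vehicle → 4-2; battery-electric → 4-2-3; g.v.w. 7 t → 4-2-3-1. Scheduled 13%. Norvale agreement on 4-2-1-2: 4-2-3-1 not covered. → 13%.
Line B: goods vehicle → 4-2; petrol-engined → 4-2-1; g.v.w. 26 t → 4-2-1-1. Scheduled 12%. quota on 4-2-1-1 exhausted → over-quota 37%; Arlenia agreement on 4-2-1: CTH met → 6% available; preferential 6%. → 6%.
Line C: crane lorry → 4-1; petrol-engined → 4-1-2; g.v.w. 2.5 t → 4-1-2-2. Scheduled 9%. Arlenia agreement on 4-2-1: 4-1-2-2 not covered. → 9%.
Line D: crane lorry → 4-1; diesel-engined → 4-1-1; g.v.w. 1.8 t → 4-1-1-1. Scheduled 7%. Osteria agreement on 4-2: 4-1-1-1 not covered. → 7%.
Sum: 13% + 6% + 9% + 7% = 35%.

35%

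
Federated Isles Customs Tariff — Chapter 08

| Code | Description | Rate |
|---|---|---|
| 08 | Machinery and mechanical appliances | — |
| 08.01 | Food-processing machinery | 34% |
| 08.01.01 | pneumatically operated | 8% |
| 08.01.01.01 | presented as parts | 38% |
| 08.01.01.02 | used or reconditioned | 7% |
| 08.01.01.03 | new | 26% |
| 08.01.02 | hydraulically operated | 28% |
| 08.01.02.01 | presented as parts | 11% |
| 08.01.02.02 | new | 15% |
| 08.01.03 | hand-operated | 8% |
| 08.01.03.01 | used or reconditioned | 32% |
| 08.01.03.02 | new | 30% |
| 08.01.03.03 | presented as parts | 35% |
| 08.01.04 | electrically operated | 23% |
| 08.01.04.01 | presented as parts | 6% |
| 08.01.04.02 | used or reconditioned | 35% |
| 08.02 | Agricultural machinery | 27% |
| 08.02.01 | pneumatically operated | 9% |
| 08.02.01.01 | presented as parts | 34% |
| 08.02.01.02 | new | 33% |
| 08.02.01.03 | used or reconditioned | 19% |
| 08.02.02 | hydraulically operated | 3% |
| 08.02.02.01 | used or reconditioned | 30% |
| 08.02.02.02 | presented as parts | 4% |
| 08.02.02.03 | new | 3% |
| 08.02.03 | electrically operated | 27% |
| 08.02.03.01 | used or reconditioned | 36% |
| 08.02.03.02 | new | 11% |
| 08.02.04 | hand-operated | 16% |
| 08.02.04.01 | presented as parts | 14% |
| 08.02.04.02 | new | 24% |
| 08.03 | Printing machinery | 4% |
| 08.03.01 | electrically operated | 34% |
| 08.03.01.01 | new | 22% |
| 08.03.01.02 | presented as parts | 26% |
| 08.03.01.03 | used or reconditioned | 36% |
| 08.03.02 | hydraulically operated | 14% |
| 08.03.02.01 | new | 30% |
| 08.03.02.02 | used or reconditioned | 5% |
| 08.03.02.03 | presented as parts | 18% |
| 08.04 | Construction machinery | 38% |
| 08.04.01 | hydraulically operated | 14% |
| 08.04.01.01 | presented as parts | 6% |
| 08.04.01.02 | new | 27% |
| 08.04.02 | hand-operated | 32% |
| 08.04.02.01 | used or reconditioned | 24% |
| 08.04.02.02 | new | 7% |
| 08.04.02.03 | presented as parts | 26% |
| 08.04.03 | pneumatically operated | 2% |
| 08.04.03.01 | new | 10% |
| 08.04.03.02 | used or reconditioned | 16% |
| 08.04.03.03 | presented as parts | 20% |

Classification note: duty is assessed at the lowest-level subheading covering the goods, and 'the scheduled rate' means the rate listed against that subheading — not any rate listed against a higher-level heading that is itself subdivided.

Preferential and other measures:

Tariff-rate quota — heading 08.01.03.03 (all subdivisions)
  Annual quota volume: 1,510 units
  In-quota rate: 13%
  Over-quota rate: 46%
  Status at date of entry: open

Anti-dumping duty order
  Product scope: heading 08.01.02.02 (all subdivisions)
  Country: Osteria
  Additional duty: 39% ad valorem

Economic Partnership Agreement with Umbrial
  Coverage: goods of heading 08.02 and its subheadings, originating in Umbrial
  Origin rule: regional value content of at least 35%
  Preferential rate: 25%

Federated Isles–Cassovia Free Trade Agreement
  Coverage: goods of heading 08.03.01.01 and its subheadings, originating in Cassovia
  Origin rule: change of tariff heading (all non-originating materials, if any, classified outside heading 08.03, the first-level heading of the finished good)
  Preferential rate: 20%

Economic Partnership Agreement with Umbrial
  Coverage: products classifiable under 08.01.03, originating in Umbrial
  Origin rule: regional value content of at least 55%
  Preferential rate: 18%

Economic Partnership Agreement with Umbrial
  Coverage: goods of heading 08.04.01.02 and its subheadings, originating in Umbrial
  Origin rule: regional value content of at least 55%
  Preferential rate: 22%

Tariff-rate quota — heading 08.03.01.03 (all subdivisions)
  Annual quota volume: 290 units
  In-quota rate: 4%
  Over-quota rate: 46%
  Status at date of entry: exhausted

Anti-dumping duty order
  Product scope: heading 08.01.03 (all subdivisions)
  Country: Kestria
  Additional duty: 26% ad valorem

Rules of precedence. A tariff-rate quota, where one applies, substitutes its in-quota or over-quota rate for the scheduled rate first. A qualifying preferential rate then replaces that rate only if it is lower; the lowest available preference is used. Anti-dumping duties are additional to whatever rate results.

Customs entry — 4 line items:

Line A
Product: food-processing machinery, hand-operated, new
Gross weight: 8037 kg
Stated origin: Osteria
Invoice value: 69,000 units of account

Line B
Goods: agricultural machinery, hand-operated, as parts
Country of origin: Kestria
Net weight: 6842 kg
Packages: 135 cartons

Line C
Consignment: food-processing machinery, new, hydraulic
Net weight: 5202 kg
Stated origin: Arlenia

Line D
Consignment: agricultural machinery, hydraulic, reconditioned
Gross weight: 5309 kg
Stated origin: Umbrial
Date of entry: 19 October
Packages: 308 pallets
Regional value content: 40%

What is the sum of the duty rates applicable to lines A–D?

Line A: food-processing → 08.01; hand-operated → 08.01.03; new → 08.01.03.02. Scheduled 30%. No special measure applies. → 30%.
Line B: agricultural → 08.02; hand-operated → 08.02.04; as parts → 08.02.04.01. Scheduled 14%. No special measure applies. → 14%.
Line C: food-processing → 08.01; hydraulic → 08.01.02; new → 08.01.02.02. Scheduled 15%. No special measure applies. → 15%.
Line D: agricultural → 08.02; hydraulic → 08.02.02; reconditioned → 08.02.02.01. Scheduled 30%. Umbrial agreement on 08.02: RVC ≥ 35% → 25% available; Umbrial agreement on 08.01.03: 08.02.02.01 not covered; Umbrial agreement on 08.04.01.02: 08.02.02.01 not covered; preferential 25%. → 25%.
Sum: 30% + 14% + 15% + 25% = 84%.

84%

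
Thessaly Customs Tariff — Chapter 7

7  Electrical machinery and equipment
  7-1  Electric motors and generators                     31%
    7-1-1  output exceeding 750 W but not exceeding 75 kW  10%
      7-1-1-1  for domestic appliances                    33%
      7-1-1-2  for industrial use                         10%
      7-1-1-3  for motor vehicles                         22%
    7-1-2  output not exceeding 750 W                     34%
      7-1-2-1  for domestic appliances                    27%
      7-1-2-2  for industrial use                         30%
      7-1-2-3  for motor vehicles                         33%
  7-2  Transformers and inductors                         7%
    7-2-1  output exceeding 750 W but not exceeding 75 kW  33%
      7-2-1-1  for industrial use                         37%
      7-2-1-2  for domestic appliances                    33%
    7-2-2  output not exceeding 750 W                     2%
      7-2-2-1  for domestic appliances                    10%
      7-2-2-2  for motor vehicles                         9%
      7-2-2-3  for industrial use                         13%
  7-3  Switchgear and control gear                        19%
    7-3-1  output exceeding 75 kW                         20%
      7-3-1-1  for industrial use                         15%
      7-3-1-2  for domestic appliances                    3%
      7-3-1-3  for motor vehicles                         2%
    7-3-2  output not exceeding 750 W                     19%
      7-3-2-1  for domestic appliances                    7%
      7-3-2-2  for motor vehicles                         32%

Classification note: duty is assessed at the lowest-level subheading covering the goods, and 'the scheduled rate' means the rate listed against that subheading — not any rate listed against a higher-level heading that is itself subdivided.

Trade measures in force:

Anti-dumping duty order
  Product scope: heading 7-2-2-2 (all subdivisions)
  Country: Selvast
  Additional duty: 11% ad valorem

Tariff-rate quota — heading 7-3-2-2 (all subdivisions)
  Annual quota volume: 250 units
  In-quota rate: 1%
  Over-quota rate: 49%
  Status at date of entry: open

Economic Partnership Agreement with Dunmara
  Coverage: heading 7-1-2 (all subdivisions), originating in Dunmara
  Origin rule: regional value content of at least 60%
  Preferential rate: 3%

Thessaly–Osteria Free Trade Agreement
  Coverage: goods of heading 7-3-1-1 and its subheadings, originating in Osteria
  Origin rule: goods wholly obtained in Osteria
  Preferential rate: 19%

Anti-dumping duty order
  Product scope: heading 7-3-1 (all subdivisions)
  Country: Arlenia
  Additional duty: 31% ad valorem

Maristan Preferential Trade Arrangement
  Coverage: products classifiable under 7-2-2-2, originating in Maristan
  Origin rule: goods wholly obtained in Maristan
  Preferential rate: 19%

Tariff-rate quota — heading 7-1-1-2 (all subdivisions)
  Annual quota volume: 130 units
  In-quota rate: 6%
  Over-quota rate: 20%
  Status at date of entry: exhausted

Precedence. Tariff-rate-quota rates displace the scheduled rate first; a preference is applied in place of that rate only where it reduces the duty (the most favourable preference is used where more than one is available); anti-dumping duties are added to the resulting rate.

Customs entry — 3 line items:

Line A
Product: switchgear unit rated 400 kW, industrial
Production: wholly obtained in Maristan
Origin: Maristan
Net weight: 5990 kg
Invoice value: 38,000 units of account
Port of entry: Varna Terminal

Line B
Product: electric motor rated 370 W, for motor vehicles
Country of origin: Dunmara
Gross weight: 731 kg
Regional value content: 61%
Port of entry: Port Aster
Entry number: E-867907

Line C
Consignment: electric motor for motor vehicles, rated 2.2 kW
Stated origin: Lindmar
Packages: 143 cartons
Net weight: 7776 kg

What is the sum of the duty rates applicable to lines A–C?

40%

Line A: switchgear unit → 7-3; rated 400 kW → 7-3-1; industrial → 7-3-1-1. Scheduled 15%. Maristan agreement on 7-2-2-2: 7-3-1-1 not covered. → 15%.
Line B: electric motor → 7-1; rated 370 W → 7-1-2; for motor vehicles → 7-1-2-3. Scheduled 33%. Dunmara agreement on 7-1-2: RVC ≥ 60% → 3% available; preferential 3%. → 3%.
Line C: electric motor → 7-1; rated 2.2 kW → 7-1-1; for motor vehicles → 7-1-1-3. Scheduled 22%. No special measure applies. → 22%.
Sum: 15% + 3% + 22% = 40%.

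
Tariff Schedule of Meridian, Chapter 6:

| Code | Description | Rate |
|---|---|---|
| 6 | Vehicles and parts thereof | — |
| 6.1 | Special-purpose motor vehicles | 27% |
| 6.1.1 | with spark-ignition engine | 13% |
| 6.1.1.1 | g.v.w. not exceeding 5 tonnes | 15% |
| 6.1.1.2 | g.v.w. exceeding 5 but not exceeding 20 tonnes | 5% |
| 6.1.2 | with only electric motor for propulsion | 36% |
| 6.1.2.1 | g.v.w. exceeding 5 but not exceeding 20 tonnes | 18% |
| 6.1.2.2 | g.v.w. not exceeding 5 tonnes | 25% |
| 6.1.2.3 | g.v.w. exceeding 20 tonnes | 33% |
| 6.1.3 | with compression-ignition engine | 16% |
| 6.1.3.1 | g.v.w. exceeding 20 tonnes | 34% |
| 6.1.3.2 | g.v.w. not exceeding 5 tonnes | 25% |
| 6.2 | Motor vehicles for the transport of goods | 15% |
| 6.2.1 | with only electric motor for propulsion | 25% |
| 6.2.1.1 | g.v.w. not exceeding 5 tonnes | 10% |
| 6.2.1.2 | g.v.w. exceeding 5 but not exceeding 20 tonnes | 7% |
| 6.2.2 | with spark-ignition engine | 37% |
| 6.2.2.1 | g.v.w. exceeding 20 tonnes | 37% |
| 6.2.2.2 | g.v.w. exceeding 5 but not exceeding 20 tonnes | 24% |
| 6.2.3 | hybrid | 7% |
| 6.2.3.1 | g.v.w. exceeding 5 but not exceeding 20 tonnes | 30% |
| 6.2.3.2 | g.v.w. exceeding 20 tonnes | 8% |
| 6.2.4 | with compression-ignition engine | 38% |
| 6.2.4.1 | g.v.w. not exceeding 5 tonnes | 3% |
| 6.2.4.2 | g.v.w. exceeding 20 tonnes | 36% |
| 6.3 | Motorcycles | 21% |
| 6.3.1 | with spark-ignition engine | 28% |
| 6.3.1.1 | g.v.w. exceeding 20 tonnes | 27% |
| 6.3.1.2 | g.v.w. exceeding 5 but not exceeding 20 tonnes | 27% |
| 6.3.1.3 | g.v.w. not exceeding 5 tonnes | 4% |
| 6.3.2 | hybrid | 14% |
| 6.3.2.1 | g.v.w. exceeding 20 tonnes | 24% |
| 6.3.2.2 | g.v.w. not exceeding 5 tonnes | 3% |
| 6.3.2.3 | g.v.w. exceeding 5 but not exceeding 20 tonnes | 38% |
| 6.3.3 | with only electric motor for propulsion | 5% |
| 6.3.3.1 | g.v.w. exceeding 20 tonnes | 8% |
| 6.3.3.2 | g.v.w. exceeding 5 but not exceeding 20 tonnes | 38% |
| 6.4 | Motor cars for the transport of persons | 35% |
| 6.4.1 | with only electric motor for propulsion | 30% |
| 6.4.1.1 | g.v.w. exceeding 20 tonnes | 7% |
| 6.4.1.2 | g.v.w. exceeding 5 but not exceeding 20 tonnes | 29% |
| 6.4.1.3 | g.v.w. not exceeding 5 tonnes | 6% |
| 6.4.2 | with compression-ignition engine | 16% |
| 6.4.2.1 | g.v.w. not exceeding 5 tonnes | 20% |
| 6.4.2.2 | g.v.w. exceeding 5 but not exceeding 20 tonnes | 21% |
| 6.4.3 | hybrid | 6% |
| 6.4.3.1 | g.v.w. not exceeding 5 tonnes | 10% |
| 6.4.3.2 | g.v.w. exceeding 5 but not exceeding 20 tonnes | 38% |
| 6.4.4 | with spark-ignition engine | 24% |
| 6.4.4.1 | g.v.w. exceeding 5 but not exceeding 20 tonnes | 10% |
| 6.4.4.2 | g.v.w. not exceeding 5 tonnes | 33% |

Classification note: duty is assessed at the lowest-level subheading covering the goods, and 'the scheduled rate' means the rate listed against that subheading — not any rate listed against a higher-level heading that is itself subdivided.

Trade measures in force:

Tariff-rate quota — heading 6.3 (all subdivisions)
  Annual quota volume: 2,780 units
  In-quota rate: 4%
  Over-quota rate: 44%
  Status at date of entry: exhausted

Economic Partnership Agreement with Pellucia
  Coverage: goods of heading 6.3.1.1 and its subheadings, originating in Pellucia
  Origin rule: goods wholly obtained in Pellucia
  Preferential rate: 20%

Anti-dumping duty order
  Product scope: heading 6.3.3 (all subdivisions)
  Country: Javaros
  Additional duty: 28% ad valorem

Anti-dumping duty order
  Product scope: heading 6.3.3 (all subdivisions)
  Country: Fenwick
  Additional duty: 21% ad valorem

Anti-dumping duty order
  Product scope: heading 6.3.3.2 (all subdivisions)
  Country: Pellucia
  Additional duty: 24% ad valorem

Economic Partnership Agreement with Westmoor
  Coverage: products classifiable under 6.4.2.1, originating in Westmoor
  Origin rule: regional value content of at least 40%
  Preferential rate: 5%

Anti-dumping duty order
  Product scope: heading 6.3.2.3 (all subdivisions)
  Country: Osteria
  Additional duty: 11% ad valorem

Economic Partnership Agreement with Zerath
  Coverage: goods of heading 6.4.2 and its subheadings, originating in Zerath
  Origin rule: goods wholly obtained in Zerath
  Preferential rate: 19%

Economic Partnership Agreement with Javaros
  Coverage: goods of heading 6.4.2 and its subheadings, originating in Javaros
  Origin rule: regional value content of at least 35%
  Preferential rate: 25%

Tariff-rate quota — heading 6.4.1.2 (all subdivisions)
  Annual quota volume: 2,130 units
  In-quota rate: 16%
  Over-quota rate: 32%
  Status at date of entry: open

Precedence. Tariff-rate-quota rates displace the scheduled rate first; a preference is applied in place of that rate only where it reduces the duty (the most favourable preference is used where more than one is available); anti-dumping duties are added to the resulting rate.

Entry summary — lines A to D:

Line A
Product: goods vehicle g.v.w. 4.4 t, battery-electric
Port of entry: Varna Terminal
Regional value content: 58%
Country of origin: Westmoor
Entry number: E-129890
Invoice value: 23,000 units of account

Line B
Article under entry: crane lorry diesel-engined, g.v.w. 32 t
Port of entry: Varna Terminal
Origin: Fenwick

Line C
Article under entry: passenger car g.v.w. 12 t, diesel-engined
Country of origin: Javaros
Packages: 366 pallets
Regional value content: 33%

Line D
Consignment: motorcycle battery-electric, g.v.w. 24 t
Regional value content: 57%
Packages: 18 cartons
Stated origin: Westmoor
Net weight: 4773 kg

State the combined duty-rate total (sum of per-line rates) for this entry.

109%

Line A: goods vehicle → 6.2; battery-electric → 6.2.1; g.v.w. 4.4 t → 6.2.1.1. Scheduled 10%. Westmoor agreement on 6.4.2.1: 6.2.1.1 not covered. → 10%.
Line B: crane lorry → 6.1; diesel-engined → 6.1.3; g.v.w. 32 t → 6.1.3.1. Scheduled 34%. No special measure applies. → 34%.
Line C: passenger car → 6.4; diesel-engined → 6.4.2; g.v.w. 12 t → 6.4.2.2. Scheduled 21%. Javaros agreement on 6.4.2: RVC < 35%. → 21%.
Line D: motorcycle → 6.3; battery-electric → 6.3.3; g.v.w. 24 t → 6.3.3.1. Scheduled 8%. quota on 6.3 exhausted → over-quota 44%; Westmoor agreement on 6.4.2.1: 6.3.3.1 not covered. → 44%.
Sum: 10% + 34% + 21% + 44% = 109%.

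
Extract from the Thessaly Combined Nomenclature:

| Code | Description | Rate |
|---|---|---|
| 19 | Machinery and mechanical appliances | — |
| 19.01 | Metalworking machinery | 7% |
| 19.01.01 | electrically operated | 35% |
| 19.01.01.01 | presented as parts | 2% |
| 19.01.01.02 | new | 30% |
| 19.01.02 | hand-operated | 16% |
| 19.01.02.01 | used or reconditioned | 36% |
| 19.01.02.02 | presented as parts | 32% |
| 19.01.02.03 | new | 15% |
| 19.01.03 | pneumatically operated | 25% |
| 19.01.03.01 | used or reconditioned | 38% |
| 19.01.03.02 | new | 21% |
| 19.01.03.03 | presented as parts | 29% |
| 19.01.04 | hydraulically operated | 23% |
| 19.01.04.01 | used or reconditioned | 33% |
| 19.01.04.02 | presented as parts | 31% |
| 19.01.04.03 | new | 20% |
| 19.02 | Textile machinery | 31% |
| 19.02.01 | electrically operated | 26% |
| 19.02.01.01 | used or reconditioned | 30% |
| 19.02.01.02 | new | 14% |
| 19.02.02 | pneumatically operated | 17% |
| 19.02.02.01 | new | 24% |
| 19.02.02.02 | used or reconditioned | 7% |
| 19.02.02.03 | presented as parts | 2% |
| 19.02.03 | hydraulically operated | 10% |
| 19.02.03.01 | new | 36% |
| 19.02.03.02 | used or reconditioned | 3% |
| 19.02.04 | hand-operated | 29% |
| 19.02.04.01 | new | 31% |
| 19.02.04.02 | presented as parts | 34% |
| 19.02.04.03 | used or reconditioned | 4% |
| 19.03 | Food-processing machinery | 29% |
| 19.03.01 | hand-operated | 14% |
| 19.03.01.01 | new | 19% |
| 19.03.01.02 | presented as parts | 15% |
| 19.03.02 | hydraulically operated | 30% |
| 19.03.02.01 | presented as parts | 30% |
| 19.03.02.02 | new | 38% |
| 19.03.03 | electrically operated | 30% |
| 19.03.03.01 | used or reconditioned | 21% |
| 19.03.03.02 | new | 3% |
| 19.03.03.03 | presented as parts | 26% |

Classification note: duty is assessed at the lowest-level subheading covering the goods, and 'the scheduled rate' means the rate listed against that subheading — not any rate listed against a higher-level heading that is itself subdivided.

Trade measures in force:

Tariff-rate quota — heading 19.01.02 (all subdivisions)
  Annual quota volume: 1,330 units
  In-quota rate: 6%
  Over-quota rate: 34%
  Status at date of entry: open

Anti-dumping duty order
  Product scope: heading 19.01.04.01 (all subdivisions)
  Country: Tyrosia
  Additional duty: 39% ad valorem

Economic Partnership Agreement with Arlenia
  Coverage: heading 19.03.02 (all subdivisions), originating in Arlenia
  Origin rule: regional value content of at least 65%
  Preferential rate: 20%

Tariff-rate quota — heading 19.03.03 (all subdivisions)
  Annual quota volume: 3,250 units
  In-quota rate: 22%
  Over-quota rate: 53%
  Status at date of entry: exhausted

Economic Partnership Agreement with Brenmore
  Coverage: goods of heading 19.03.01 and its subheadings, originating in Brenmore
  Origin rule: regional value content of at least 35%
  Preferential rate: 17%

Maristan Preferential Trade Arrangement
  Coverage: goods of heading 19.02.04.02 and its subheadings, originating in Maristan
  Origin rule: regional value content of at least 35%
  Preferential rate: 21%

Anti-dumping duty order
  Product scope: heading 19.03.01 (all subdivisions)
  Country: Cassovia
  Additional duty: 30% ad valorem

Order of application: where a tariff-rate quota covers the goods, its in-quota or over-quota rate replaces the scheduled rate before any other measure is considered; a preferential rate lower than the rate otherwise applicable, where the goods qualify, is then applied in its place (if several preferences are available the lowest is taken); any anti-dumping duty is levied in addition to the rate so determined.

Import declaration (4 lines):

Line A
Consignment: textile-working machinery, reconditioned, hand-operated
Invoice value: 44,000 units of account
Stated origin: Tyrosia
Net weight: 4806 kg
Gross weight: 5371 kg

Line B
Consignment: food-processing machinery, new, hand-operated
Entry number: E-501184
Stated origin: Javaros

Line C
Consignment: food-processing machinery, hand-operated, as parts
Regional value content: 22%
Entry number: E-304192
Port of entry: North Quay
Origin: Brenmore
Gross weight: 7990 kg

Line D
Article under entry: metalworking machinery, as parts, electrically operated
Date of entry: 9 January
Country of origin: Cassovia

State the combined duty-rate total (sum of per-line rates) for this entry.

40%

Line A: textile-working → 19.02; hand-operated → 19.02.04; reconditioned → 19.02.04.03. Scheduled 4%. No special measure applies. → 4%.
Line B: food-processing → 19.03; hand-operated → 19.03.01; new → 19.03.01.01. Scheduled 19%. No special measure applies. → 19%.
Line C: food-processing → 19.03; hand-operated → 19.03.01; as parts → 19.03.01.02. Scheduled 15%. Brenmore agreement on 19.03.01: RVC < 35%. → 15%.
Line D: metalworking → 19.01; electrically operated → 19.01.01; as parts → 19.01.01.01. Scheduled 2%. No special measure applies. → 2%.
Sum: 4% + 19% + 15% + 2% = 40%.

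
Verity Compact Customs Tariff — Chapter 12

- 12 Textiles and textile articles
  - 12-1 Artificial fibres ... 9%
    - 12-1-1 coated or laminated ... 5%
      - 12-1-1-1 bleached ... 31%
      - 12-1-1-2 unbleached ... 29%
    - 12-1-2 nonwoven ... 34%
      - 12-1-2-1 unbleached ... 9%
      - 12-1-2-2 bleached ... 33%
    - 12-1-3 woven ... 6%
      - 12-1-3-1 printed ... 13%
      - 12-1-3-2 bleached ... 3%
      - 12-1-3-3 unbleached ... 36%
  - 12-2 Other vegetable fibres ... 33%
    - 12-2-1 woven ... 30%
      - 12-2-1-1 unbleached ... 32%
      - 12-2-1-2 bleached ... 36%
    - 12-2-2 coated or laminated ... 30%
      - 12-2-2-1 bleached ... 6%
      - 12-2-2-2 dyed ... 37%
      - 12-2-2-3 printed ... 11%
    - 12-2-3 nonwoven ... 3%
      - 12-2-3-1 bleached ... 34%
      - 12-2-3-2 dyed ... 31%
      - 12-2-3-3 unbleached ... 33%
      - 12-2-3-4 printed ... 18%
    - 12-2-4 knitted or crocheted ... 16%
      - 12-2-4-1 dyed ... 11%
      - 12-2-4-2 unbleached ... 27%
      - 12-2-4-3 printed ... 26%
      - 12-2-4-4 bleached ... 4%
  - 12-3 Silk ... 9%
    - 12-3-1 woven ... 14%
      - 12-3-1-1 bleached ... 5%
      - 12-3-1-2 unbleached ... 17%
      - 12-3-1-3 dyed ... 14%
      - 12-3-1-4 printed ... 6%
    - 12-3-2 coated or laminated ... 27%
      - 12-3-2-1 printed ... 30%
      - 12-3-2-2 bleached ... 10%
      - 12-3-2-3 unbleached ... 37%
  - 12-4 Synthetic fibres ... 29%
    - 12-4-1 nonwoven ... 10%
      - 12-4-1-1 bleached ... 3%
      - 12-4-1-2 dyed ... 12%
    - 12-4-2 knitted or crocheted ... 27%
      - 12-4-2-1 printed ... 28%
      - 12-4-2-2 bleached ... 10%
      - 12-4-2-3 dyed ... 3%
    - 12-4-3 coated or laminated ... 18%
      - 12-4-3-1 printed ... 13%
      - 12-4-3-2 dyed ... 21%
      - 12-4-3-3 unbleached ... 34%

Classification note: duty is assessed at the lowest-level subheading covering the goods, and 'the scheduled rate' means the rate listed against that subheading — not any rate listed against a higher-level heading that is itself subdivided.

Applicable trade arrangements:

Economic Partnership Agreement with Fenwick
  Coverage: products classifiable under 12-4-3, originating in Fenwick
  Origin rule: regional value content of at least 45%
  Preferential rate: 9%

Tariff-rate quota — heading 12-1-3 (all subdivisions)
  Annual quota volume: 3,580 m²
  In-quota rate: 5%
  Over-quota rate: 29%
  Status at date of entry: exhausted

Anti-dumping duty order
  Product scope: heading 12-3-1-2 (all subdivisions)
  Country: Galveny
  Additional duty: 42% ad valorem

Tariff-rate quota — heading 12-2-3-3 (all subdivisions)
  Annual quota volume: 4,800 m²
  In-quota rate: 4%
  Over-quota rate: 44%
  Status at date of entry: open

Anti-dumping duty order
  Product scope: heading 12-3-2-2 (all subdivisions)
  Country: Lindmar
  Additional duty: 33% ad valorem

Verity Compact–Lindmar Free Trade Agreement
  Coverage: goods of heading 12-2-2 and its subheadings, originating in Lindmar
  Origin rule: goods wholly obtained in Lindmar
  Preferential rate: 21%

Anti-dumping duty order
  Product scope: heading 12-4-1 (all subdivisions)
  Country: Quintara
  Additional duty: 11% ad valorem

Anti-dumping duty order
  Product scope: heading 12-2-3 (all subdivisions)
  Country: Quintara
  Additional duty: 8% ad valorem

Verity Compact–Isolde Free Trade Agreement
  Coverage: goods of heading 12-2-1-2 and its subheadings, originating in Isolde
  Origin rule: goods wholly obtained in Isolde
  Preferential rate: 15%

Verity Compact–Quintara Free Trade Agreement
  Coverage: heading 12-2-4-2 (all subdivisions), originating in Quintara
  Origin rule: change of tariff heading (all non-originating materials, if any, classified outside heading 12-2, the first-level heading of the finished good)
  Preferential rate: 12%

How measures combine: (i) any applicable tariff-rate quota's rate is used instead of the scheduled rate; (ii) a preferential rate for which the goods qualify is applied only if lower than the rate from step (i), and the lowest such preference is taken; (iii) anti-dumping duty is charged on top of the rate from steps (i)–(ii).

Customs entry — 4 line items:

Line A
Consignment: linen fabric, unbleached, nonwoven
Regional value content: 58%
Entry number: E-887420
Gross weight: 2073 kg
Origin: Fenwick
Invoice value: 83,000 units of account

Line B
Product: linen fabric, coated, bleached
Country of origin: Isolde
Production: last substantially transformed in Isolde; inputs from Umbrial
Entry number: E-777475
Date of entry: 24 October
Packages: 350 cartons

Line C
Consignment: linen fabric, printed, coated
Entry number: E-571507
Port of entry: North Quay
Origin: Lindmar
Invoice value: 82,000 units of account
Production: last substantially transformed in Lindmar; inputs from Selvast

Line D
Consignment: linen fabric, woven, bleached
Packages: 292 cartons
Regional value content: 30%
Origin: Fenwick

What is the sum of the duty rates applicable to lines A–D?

57%

Line A: linen → 12-2; nonwoven → 12-2-3; unbleached → 12-2-3-3. Scheduled 33%. quota on 12-2-3-3 open → in-quota 4%; Fenwick agreement on 12-4-3: 12-2-3-3 not covered. → 4%.
Line B: linen → 12-2; coated → 12-2-2; bleached → 12-2-2-1. Scheduled 6%. Isolde agreement on 12-2-1-2: 12-2-2-1 not covered. → 6%.
Line C: linen → 12-2; coated → 12-2-2; printed → 12-2-2-3. Scheduled 11%. Lindmar agreement on 12-2-2: not wholly obtained. → 11%.
Line D: linen → 12-2; woven → 12-2-1; bleached → 12-2-1-2. Scheduled 36%. Fenwick agreement on 12-4-3: 12-2-1-2 not covered. → 36%.
Sum: 4% + 6% + 11% + 36% = 57%.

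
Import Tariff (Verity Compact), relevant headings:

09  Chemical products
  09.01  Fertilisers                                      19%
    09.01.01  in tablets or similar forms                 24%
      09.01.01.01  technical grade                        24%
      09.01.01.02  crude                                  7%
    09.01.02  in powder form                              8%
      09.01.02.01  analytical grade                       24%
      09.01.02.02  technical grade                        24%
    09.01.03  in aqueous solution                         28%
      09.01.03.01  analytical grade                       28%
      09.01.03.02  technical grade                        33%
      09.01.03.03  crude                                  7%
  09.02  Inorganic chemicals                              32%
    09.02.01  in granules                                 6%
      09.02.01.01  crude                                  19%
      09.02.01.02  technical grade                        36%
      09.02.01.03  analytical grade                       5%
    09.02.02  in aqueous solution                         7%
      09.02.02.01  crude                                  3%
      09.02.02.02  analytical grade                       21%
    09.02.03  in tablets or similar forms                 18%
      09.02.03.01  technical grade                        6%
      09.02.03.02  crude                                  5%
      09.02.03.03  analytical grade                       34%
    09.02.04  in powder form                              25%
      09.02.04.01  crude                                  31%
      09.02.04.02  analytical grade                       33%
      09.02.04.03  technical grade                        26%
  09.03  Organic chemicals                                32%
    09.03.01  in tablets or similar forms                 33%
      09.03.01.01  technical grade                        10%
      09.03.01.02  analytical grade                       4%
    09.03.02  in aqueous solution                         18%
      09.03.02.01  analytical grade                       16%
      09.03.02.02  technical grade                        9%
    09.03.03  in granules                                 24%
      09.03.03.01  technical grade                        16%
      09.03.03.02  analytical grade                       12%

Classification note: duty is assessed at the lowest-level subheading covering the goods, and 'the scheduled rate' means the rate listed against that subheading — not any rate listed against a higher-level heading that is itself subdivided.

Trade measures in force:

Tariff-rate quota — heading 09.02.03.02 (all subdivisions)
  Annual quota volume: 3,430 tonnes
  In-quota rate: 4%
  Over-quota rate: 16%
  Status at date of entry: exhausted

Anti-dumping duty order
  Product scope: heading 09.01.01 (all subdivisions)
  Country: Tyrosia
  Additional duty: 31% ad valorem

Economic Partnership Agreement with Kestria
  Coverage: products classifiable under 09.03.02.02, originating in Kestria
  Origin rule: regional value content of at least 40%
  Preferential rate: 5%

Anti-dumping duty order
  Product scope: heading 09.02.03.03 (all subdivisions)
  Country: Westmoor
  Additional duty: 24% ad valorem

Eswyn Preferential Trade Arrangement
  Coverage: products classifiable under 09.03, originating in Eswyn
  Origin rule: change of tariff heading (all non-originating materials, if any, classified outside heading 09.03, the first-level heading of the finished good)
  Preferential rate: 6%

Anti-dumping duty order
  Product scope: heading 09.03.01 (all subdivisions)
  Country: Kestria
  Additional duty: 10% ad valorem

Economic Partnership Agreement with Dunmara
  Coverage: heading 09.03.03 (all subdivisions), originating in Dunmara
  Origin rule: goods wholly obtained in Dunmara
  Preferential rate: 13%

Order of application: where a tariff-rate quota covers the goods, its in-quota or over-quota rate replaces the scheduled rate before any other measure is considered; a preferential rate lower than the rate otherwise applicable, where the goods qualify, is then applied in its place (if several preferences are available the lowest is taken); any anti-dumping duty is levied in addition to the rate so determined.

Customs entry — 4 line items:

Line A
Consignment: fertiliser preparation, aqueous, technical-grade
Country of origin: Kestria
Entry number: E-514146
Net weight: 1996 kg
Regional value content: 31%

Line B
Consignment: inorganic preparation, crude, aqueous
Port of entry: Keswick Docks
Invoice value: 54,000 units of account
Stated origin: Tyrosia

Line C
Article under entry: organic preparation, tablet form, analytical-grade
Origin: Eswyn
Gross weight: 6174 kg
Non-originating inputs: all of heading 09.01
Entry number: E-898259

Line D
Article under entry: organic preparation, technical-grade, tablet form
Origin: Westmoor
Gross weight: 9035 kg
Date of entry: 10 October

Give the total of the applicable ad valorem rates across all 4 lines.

Line A: fertiliser → 09.01; aqueous → 09.01.03; technical-grade → 09.01.03.02. Scheduled 33%. Kestria agreement on 09.03.02.02: 09.01.03.02 not covered. → 33%.
Line B: inorganic → 09.02; aqueous → 09.02.02; crude → 09.02.02.01. Scheduled 3%. No special measure applies. → 3%.
Line C: organic → 09.03; tablet form → 09.03.01; analytical-grade → 09.03.01.02. Scheduled 4%. Eswyn agreement on 09.03: CTH met → 6% available; preference 6% not lower than 4% → no reduction. → 4%.
Line D: organic → 09.03; tablet form → 09.03.01; technical-grade → 09.03.01.01. Scheduled 10%. No special measure applies. → 10%.
Sum: 33% + 3% + 4% + 10% = 50%.

50%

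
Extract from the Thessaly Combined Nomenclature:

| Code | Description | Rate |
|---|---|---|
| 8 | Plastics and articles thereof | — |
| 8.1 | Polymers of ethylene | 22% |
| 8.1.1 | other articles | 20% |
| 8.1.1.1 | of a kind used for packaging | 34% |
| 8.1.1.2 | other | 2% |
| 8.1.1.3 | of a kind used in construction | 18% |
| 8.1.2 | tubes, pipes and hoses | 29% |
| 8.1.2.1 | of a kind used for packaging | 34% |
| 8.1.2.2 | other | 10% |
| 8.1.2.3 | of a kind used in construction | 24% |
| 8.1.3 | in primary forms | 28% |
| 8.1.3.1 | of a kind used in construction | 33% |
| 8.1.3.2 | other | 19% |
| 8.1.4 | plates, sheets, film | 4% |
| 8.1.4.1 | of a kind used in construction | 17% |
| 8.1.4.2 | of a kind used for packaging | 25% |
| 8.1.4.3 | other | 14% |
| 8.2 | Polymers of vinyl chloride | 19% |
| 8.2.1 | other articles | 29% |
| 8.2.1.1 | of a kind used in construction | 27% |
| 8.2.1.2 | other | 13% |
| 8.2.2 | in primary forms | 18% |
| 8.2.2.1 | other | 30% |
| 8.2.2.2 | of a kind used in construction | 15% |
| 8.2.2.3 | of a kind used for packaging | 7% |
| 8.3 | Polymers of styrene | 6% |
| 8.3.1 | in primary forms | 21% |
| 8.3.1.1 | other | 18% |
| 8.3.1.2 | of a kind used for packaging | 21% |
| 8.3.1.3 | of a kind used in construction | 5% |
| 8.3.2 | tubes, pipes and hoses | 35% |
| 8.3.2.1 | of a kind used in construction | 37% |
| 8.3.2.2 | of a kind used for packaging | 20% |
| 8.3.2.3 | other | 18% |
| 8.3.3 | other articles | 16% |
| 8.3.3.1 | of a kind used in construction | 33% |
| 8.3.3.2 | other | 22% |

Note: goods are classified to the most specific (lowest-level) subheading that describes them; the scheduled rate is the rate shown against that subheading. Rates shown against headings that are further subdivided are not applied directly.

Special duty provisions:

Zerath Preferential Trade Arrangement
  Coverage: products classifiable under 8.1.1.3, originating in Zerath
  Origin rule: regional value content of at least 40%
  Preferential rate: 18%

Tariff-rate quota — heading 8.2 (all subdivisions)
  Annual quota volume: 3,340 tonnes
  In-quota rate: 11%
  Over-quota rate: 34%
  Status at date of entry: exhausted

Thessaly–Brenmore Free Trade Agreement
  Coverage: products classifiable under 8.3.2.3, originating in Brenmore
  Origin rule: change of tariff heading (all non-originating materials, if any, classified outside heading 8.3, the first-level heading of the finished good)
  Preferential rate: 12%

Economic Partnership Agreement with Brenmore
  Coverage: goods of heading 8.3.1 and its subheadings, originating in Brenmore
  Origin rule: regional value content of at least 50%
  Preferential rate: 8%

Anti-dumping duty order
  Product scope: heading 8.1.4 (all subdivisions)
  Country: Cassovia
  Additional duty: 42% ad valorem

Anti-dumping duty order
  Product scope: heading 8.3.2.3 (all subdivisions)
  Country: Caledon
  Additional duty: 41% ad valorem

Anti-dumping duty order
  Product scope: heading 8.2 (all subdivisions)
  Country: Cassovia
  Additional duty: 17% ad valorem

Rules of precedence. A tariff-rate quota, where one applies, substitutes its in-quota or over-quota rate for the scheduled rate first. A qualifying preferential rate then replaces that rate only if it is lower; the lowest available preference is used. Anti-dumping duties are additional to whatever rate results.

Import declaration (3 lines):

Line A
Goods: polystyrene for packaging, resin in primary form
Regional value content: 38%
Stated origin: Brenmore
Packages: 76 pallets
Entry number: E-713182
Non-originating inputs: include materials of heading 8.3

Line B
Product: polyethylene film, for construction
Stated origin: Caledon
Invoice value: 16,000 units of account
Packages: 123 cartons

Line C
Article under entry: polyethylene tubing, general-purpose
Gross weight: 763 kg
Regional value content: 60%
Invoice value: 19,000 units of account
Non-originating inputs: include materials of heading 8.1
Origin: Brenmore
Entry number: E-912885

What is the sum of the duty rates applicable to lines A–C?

48%

Line A: polystyrene → 8.3; resin in primary form → 8.3.1; for packaging → 8.3.1.2. Scheduled 21%. Brenmore agreement on 8.3.2.3: 8.3.1.2 not covered; Brenmore agreement on 8.3.1: RVC < 50%. → 21%.
Line B: polyethylene → 8.1; film → 8.1.4; for construction → 8.1.4.1. Scheduled 17%. No special measure applies. → 17%.
Line C: polyethylene → 8.1; tubing → 8.1.2; general-purpose → 8.1.2.2. Scheduled 10%. Brenmore agreement on 8.3.2.3: 8.1.2.2 not covered; Brenmore agreement on 8.3.1: 8.1.2.2 not covered. → 10%.
Sum: 21% + 17% + 10% = 48%.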